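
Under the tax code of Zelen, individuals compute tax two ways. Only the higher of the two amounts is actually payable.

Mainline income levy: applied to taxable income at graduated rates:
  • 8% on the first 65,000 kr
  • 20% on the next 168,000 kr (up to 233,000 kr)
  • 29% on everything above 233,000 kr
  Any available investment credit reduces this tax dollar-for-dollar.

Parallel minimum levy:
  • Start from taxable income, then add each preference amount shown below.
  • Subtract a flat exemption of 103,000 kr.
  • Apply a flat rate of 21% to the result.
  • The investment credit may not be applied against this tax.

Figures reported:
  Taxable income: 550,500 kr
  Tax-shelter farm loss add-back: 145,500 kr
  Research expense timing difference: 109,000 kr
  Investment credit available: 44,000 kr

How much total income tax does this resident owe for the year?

147,420 kr

Parallel minimum levy:
  Adjusted income: 550,500 kr + 145,500 kr + 109,000 kr = 805,000 kr
  Less exemption 103,000 kr → base 702,000 kr
  702,000 kr × 21% = 147,420 kr

Mainline income levy:
  65,000 kr × 8% = 5,200 kr
  168,000 kr × 20% = 33,600 kr
  317,500 kr × 29% = 92,075 kr
  → 130,875 kr
  Less investment credit 44,000 kr → 86,875 kr

147,420 kr > 86,875 kr, so the parallel minimum levy is the binding amount.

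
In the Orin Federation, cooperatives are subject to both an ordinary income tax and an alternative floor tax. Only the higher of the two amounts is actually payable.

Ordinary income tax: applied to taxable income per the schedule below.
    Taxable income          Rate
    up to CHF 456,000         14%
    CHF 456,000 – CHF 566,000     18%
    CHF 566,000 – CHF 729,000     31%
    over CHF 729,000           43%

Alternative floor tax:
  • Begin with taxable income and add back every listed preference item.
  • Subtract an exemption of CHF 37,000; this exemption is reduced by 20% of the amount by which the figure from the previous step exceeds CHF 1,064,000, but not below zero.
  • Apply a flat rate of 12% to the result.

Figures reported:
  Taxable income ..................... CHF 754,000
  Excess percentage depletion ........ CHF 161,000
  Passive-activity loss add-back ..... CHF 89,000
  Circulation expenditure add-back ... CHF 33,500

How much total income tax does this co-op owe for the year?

CHF 144,920

Alternative floor tax:
  Adjusted income: CHF 754,000 + CHF 161,000 + CHF 89,000 + CHF 33,500 = CHF 1,037,500
  Exemption: CHF 1,037,500 ≤ CHF 1,064,000, so full CHF 37,000 applies
  Base: CHF 1,037,500 − CHF 37,000 = CHF 1,000,500
  CHF 1,000,500 × 12% = CHF 120,060

Ordinary income tax:
  CHF 456,000 × 14% = CHF 63,840
  CHF 110,000 × 18% = CHF 19,800
  CHF 163,000 × 31% = CHF 50,530
  CHF 25,000 × 43% = CHF 10,750
  → CHF 144,920

CHF 144,920 > CHF 120,060, so the ordinary income tax governs.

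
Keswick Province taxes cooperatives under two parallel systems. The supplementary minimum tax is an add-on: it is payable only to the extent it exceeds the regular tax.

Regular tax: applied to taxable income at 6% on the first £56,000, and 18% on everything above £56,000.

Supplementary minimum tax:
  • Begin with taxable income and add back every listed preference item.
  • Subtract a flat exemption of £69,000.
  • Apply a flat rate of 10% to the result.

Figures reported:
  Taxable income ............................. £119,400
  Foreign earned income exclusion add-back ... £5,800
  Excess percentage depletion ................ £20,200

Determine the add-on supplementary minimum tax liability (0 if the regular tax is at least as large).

£0

Supplementary minimum tax:
  Adjusted income: £119,400 + £5,800 + £20,200 = £145,400
  Less exemption £69,000 → base £76,400
  £76,400 × 10% = £7,640

Regular tax:
  £56,000 × 6% = £3,360
  £63,400 × 18% = £11,412
  → £14,772

£7,640 ≤ £14,772, so no add-on is due.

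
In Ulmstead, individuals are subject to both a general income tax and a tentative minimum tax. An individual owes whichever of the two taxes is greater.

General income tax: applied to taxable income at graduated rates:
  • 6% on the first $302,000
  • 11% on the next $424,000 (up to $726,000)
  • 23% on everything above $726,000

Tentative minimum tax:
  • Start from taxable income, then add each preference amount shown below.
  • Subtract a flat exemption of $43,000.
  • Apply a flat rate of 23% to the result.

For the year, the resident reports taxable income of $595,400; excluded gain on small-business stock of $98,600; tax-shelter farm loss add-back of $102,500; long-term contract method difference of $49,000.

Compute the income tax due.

$184,575

General income tax:
  $302,000 × 6% = $18,120
  $293,400 × 11% = $32,274
  → $50,394

Tentative minimum tax:
  Adjusted income: $595,400 + $98,600 + $102,500 + $49,000 = $845,500
  Less exemption $43,000 → base $802,500
  $802,500 × 23% = $184,575

$184,575 > $50,394, so the tentative minimum tax is the binding amount.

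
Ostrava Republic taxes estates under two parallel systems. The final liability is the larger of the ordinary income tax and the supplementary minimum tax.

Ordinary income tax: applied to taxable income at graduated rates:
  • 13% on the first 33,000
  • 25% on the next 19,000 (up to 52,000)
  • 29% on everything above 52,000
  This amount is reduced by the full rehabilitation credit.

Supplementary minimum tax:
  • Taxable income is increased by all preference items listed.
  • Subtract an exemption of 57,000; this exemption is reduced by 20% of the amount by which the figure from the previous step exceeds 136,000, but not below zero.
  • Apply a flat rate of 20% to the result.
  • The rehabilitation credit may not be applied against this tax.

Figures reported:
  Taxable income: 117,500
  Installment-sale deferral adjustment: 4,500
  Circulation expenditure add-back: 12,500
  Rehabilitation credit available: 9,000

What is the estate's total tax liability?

Supplementary minimum tax:
  Adjusted income: 117,500 + 4,500 + 12,500 = 134,500
  Exemption: 134,500 ≤ 136,000, so full 57,000 applies
  Base: 134,500 − 57,000 = 77,500
  77,500 × 20% = 15,500

Ordinary income tax:
  33,000 × 13% = 4,290
  19,000 × 25% = 4,750
  65,500 × 29% = 18,995
  → 28,035
  Less rehabilitation credit 9,000 → 19,035

19,035 > 15,500, so the ordinary income tax governs.

19,035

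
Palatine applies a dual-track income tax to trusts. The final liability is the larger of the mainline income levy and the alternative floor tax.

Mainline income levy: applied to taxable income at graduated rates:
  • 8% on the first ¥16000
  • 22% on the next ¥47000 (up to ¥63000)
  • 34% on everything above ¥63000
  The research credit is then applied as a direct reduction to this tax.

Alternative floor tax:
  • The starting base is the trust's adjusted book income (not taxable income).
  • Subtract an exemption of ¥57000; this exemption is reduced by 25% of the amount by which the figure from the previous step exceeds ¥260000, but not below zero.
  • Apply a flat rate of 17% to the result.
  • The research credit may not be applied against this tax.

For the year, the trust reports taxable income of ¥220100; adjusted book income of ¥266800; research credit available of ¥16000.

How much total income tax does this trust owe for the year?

Alternative floor tax:
  Base (adjusted book income): ¥266800
  Exemption: ¥57000 − 25% × (¥266800 − ¥260000) = ¥57000 − ¥1700 = ¥55300
  Base: ¥266800 − ¥55300 = ¥211500
  ¥211500 × 17% = ¥35955

Mainline income levy:
  ¥16000 × 8% = ¥1280
  ¥47000 × 22% = ¥10340
  ¥157100 × 34% = ¥53414
  → ¥65034
  Less research credit ¥16000 → ¥49034

¥49034 > ¥35955, so the mainline income levy governs.

¥49034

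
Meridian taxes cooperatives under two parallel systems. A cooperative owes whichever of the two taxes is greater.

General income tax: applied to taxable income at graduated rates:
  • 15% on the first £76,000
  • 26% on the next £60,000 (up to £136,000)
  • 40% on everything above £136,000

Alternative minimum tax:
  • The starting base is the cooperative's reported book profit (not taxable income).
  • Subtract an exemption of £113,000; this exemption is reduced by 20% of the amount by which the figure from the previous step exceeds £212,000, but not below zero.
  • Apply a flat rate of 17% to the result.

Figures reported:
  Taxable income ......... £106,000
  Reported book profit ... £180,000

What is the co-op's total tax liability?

Alternative minimum tax:
  Base (reported book profit): £180,000
  Exemption: £180,000 ≤ £212,000, so full £113,000 applies
  Base: £180,000 − £113,000 = £67,000
  £67,000 × 17% = £11,390

General income tax:
  £76,000 × 15% = £11,400
  £30,000 × 26% = £7,800
  → £19,200

£19,200 > £11,390, so the general income tax governs.

£19,200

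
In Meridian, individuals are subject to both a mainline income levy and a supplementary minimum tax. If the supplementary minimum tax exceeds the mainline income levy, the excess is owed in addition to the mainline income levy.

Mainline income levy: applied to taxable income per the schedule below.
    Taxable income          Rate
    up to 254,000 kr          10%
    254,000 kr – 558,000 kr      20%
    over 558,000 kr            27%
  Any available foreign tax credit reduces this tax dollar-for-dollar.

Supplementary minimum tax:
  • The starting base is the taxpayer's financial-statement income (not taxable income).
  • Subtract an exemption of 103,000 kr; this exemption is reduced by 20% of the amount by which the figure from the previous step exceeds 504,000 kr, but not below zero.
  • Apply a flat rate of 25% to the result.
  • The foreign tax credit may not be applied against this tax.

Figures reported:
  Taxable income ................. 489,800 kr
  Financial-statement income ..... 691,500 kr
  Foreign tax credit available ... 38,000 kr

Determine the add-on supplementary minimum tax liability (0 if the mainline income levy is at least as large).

121,940 kr

Supplementary minimum tax:
  Base (financial-statement income): 691,500 kr
  Exemption: 103,000 kr − 20% × (691,500 kr − 504,000 kr) = 103,000 kr − 37,500 kr = 65,500 kr
  Base: 691,500 kr − 65,500 kr = 626,000 kr
  626,000 kr × 25% = 156,500 kr

Mainline income levy:
  254,000 kr × 10% = 25,400 kr
  235,800 kr × 20% = 47,160 kr
  → 72,560 kr
  Less foreign tax credit 38,000 kr → 34,560 kr

Excess of supplementary minimum tax over mainline income levy: 156,500 kr − 34,560 kr = 121,940 kr.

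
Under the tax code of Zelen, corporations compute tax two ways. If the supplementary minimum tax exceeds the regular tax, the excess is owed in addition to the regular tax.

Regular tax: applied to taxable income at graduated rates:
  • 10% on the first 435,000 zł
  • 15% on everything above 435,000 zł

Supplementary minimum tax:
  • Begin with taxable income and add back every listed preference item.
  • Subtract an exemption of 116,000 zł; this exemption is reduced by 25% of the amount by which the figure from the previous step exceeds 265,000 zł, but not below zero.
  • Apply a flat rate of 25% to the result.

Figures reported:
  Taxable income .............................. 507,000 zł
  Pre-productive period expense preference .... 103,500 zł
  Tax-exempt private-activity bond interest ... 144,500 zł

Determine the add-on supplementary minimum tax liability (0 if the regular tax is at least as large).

134,450 zł

Regular tax:
  435,000 zł × 10% = 43,500 zł
  72,000 zł × 15% = 10,800 zł
  → 54,300 zł

Supplementary minimum tax:
  Adjusted income: 507,000 zł + 103,500 zł + 144,500 zł = 755,000 zł
  Exemption: 25% × (755,000 zł − 265,000 zł) = 122,500 zł ≥ 116,000 zł, so the exemption is fully phased out
  Base: 755,000 zł − 0 zł = 755,000 zł
  755,000 zł × 25% = 188,750 zł

Excess of supplementary minimum tax over regular tax: 188,750 zł − 54,300 zł = 134,450 zł.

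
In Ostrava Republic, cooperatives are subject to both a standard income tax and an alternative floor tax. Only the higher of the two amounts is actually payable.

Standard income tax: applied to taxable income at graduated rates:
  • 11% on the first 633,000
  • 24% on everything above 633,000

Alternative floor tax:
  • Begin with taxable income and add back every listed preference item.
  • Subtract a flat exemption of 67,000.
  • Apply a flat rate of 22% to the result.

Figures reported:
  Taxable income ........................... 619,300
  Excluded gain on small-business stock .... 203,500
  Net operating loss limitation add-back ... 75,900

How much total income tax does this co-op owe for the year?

Alternative floor tax:
  Adjusted income: 619,300 + 203,500 + 75,900 = 898,700
  Less exemption 67,000 → base 831,700
  831,700 × 22% = 182,974

Standard income tax:
  619,300 × 11% = 68,123

182,974 > 68,123, so the alternative floor tax is the binding amount.

182,974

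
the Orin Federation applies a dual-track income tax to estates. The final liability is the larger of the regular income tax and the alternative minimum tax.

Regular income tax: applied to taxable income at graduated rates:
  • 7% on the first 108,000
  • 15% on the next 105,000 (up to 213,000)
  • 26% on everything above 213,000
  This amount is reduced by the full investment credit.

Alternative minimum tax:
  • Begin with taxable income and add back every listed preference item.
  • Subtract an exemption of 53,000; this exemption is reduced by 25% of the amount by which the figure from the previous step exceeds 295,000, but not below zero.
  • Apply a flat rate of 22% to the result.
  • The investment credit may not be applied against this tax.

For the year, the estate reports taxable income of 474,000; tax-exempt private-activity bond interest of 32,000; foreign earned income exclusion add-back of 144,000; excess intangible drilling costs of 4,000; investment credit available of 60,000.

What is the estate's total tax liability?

143,880

Alternative minimum tax:
  Adjusted income: 474,000 + 32,000 + 144,000 + 4,000 = 654,000
  Exemption: 25% × (654,000 − 295,000) = 89,750 ≥ 53,000, so the exemption is fully phased out
  Base: 654,000 − 0 = 654,000
  654,000 × 22% = 143,880

Regular income tax:
  108,000 × 7% = 7,560
  105,000 × 15% = 15,750
  261,000 × 26% = 67,860
  → 91,170
  Less investment credit 60,000 → 31,170

143,880 > 31,170, so the alternative minimum tax is the binding amount.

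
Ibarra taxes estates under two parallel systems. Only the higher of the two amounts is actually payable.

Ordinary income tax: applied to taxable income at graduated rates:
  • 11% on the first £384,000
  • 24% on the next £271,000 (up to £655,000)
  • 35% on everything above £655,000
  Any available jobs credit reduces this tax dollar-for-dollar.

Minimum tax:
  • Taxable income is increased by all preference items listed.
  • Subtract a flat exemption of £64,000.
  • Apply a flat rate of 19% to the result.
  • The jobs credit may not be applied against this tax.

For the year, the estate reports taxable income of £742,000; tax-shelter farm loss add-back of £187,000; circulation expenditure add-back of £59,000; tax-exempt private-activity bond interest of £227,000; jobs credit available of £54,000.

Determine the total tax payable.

Minimum tax:
  Adjusted income: £742,000 + £187,000 + £59,000 + £227,000 = £1,215,000
  Less exemption £64,000 → base £1,151,000
  £1,151,000 × 19% = £218,690

Ordinary income tax:
  £384,000 × 11% = £42,240
  £271,000 × 24% = £65,040
  £87,000 × 35% = £30,450
  → £137,730
  Less jobs credit £54,000 → £83,730

£218,690 > £83,730, so the minimum tax is the binding amount.

£218,690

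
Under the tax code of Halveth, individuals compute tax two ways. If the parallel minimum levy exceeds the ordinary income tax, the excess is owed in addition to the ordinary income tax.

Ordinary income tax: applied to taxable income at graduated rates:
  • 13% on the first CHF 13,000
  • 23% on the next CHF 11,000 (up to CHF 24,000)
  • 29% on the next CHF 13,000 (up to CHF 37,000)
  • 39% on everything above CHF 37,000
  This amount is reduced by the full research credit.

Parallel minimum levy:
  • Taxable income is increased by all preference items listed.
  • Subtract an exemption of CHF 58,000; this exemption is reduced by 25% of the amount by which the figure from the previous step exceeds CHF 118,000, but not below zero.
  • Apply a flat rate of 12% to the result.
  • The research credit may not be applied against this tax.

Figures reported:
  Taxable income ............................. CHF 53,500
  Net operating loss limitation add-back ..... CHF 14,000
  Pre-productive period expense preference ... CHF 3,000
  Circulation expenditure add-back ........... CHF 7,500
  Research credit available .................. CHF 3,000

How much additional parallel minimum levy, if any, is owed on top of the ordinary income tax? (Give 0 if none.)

Ordinary income tax:
  CHF 13,000 × 13% = CHF 1,690
  CHF 11,000 × 23% = CHF 2,530
  CHF 13,000 × 29% = CHF 3,770
  CHF 16,500 × 39% = CHF 6,435
  → CHF 14,425
  Less research credit CHF 3,000 → CHF 11,425

Parallel minimum levy:
  Adjusted income: CHF 53,500 + CHF 14,000 + CHF 3,000 + CHF 7,500 = CHF 78,000
  Exemption: CHF 78,000 ≤ CHF 118,000, so full CHF 58,000 applies
  Base: CHF 78,000 − CHF 58,000 = CHF 20,000
  CHF 20,000 × 12% = CHF 2,400

CHF 2,400 ≤ CHF 11,425, so no add-on is due.

CHF 0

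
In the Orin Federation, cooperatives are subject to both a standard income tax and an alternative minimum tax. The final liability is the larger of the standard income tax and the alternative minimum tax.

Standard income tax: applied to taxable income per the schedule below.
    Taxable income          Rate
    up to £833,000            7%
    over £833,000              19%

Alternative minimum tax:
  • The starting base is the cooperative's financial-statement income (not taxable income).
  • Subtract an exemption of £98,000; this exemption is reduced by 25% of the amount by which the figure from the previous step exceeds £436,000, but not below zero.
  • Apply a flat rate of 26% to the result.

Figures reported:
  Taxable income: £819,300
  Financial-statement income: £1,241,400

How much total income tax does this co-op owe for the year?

£322,764

Alternative minimum tax:
  Base (financial-statement income): £1,241,400
  Exemption: 25% × (£1,241,400 − £436,000) = £201,350 ≥ £98,000, so the exemption is fully phased out
  Base: £1,241,400 − £0 = £1,241,400
  £1,241,400 × 26% = £322,764

Standard income tax:
  £819,300 × 7% = £57,351

£322,764 > £57,351, so the alternative minimum tax is the binding amount.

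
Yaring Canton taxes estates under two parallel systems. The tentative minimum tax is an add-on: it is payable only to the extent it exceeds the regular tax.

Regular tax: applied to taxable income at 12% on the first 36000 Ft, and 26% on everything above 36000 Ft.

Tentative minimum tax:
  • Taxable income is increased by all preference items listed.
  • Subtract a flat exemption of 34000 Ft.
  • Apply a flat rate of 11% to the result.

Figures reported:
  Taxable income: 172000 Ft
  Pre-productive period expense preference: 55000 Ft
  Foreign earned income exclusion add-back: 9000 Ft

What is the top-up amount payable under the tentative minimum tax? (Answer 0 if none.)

0 Ft

Regular tax:
  36000 Ft × 12% = 4320 Ft
  136000 Ft × 26% = 35360 Ft
  → 39680 Ft

Tentative minimum tax:
  Adjusted income: 172000 Ft + 55000 Ft + 9000 Ft = 236000 Ft
  Less exemption 34000 Ft → base 202000 Ft
  202000 Ft × 11% = 22220 Ft

22220 Ft ≤ 39680 Ft, so no add-on is due.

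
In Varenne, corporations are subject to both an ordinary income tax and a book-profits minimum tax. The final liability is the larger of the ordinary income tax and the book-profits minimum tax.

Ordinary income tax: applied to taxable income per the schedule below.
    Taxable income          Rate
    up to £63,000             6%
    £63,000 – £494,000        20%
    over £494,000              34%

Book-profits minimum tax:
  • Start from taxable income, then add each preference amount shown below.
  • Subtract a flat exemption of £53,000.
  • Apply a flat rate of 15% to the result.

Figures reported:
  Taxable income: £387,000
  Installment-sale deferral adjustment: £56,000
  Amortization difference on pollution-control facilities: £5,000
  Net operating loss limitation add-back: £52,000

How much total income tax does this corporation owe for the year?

£68,580

Ordinary income tax:
  £63,000 × 6% = £3,780
  £324,000 × 20% = £64,800
  → £68,580

Book-profits minimum tax:
  Adjusted income: £387,000 + £56,000 + £5,000 + £52,000 = £500,000
  Less exemption £53,000 → base £447,000
  £447,000 × 15% = £67,050

£68,580 > £67,050, so the ordinary income tax governs.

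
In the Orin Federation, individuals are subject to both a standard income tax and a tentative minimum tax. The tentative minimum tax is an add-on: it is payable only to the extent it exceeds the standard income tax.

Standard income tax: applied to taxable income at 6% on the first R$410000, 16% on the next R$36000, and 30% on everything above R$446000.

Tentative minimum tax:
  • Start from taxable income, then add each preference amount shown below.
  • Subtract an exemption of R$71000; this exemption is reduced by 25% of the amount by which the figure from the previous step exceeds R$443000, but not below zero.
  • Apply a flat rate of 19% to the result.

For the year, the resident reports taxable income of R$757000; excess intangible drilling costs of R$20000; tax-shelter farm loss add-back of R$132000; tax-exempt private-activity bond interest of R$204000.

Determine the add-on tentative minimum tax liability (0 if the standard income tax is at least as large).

R$87810

Tentative minimum tax:
  Adjusted income: R$757000 + R$20000 + R$132000 + R$204000 = R$1113000
  Exemption: 25% × (R$1113000 − R$443000) = R$167500 ≥ R$71000, so the exemption is fully phased out
  Base: R$1113000 − R$0 = R$1113000
  R$1113000 × 19% = R$211470

Standard income tax:
  R$410000 × 6% = R$24600
  R$36000 × 16% = R$5760
  R$311000 × 30% = R$93300
  → R$123660

Excess of tentative minimum tax over standard income tax: R$211470 − R$123660 = R$87810.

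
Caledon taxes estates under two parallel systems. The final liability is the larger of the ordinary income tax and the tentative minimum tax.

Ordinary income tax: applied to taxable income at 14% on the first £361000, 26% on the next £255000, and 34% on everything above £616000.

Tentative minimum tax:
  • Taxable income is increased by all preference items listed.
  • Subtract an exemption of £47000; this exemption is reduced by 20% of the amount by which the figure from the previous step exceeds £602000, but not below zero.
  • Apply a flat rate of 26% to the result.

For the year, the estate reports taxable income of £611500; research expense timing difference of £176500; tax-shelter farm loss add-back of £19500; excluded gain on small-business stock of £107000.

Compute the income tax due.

Tentative minimum tax:
  Adjusted income: £611500 + £176500 + £19500 + £107000 = £914500
  Exemption: 20% × (£914500 − £602000) = £62500 ≥ £47000, so the exemption is fully phased out
  Base: £914500 − £0 = £914500
  £914500 × 26% = £237770

Ordinary income tax:
  £361000 × 14% = £50540
  £250500 × 26% = £65130
  → £115670

£237770 > £115670, so the tentative minimum tax is the binding amount.

£237770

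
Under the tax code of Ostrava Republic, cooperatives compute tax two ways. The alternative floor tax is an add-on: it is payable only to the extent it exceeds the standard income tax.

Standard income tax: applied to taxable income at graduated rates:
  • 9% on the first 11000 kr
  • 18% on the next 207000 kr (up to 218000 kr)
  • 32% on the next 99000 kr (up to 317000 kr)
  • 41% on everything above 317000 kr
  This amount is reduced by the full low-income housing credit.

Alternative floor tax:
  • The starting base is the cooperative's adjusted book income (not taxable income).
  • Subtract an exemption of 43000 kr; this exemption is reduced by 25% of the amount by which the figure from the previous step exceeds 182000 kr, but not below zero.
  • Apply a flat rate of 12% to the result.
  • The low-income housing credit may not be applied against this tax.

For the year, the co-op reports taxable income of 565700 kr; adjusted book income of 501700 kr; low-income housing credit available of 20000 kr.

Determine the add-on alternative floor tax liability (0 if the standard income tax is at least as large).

Standard income tax:
  11000 kr × 9% = 990 kr
  207000 kr × 18% = 37260 kr
  99000 kr × 32% = 31680 kr
  248700 kr × 41% = 101967 kr
  → 171897 kr
  Less low-income housing credit 20000 kr → 151897 kr

Alternative floor tax:
  Base (adjusted book income): 501700 kr
  Exemption: 25% × (501700 kr − 182000 kr) = 79925 kr ≥ 43000 kr, so the exemption is fully phased out
  Base: 501700 kr − 0 kr = 501700 kr
  501700 kr × 12% = 60204 kr

60204 kr ≤ 151897 kr, so no add-on is due.

0 kr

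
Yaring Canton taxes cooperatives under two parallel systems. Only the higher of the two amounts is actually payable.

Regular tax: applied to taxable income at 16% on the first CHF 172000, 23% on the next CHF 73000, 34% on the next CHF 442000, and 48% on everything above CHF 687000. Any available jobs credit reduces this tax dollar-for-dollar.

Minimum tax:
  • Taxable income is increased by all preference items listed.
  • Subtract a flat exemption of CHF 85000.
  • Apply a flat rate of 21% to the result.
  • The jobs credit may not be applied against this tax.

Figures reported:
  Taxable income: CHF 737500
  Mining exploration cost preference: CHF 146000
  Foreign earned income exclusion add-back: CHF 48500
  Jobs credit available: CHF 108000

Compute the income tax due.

Regular tax:
  CHF 172000 × 16% = CHF 27520
  CHF 73000 × 23% = CHF 16790
  CHF 442000 × 34% = CHF 150280
  CHF 50500 × 48% = CHF 24240
  → CHF 218830
  Less jobs credit CHF 108000 → CHF 110830

Minimum tax:
  Adjusted income: CHF 737500 + CHF 146000 + CHF 48500 = CHF 932000
  Less exemption CHF 85000 → base CHF 847000
  CHF 847000 × 21% = CHF 177870

CHF 177870 > CHF 110830, so the minimum tax is the binding amount.

CHF 177870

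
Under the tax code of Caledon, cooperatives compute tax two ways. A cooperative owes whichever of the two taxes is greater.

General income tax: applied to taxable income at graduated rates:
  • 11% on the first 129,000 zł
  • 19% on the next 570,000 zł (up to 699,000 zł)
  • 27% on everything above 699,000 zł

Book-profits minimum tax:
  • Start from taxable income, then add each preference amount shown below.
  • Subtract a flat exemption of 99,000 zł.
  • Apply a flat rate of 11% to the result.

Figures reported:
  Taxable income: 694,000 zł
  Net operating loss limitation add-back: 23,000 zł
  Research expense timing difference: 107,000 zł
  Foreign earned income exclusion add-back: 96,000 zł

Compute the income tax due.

Book-profits minimum tax:
  Adjusted income: 694,000 zł + 23,000 zł + 107,000 zł + 96,000 zł = 920,000 zł
  Less exemption 99,000 zł → base 821,000 zł
  821,000 zł × 11% = 90,310 zł

General income tax:
  129,000 zł × 11% = 14,190 zł
  565,000 zł × 19% = 107,350 zł
  → 121,540 zł

121,540 zł > 90,310 zł, so the general income tax governs.

121,540 zł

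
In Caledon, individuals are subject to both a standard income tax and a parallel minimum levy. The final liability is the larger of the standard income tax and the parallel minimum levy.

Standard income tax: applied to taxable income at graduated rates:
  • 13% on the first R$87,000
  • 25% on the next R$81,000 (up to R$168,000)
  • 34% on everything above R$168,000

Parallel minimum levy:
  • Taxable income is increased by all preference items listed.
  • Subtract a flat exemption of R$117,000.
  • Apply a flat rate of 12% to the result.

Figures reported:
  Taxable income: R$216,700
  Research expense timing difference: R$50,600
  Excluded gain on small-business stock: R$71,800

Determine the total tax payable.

Standard income tax:
  R$87,000 × 13% = R$11,310
  R$81,000 × 25% = R$20,250
  R$48,700 × 34% = R$16,558
  → R$48,118

Parallel minimum levy:
  Adjusted income: R$216,700 + R$50,600 + R$71,800 = R$339,100
  Less exemption R$117,000 → base R$222,100
  R$222,100 × 12% = R$26,652

R$48,118 > R$26,652, so the standard income tax governs.

R$48,118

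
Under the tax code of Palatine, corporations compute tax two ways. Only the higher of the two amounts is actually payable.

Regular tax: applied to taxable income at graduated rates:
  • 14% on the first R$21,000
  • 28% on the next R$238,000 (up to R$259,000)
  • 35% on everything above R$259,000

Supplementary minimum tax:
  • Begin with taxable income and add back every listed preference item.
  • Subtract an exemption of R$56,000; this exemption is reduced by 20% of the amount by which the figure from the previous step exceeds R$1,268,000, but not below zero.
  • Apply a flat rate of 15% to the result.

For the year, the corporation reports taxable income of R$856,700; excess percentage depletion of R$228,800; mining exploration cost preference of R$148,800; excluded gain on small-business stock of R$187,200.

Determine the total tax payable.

R$278,775

Supplementary minimum tax:
  Adjusted income: R$856,700 + R$228,800 + R$148,800 + R$187,200 = R$1,421,500
  Exemption: R$56,000 − 20% × (R$1,421,500 − R$1,268,000) = R$56,000 − R$30,700 = R$25,300
  Base: R$1,421,500 − R$25,300 = R$1,396,200
  R$1,396,200 × 15% = R$209,430

Regular tax:
  R$21,000 × 14% = R$2,940
  R$238,000 × 28% = R$66,640
  R$597,700 × 35% = R$209,195
  → R$278,775

R$278,775 > R$209,430, so the regular tax governs.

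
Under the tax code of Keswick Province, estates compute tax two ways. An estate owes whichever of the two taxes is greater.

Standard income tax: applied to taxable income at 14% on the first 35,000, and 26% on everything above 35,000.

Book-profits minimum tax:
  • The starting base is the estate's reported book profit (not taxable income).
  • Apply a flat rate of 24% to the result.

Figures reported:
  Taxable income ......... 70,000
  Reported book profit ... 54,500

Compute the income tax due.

14,000

Standard income tax:
  35,000 × 14% = 4,900
  35,000 × 26% = 9,100
  → 14,000

Book-profits minimum tax:
  Base (reported book profit): 54,500
  54,500 × 24% = 13,080

14,000 > 13,080, so the standard income tax governs.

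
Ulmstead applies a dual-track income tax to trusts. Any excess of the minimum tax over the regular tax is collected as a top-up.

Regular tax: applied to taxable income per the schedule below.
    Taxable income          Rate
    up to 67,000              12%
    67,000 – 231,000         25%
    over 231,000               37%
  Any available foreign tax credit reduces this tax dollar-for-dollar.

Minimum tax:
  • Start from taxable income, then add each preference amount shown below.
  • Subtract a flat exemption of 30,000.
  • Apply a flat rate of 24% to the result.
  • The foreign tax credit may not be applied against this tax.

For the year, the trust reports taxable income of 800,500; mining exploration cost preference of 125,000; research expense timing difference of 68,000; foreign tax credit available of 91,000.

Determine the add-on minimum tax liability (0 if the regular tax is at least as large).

62,485

Regular tax:
  67,000 × 12% = 8,040
  164,000 × 25% = 41,000
  569,500 × 37% = 210,715
  → 259,755
  Less foreign tax credit 91,000 → 168,755

Minimum tax:
  Adjusted income: 800,500 + 125,000 + 68,000 = 993,500
  Less exemption 30,000 → base 963,500
  963,500 × 24% = 231,240

Excess of minimum tax over regular tax: 231,240 − 168,755 = 62,485.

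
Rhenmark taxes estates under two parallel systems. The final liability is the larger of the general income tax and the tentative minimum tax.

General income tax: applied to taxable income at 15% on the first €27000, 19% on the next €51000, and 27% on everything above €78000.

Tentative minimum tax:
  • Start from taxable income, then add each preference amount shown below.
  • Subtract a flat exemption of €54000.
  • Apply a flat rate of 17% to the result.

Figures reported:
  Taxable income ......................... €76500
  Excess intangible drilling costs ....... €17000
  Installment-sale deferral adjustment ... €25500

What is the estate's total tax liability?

€13455

General income tax:
  €27000 × 15% = €4050
  €49500 × 19% = €9405
  → €13455

Tentative minimum tax:
  Adjusted income: €76500 + €17000 + €25500 = €119000
  Less exemption €54000 → base €65000
  €65000 × 17% = €11050

€13455 > €11050, so the general income tax governs.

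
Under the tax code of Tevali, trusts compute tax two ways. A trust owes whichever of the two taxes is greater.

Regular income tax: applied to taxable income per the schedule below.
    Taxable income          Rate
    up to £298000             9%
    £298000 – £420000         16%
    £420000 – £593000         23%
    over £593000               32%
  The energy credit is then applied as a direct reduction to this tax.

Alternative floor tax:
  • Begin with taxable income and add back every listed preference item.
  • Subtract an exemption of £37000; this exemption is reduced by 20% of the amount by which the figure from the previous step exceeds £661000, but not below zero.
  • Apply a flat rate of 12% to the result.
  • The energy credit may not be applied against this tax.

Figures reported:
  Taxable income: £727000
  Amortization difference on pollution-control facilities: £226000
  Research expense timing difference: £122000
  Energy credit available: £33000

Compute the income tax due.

£129000

Alternative floor tax:
  Adjusted income: £727000 + £226000 + £122000 = £1075000
  Exemption: 20% × (£1075000 − £661000) = £82800 ≥ £37000, so the exemption is fully phased out
  Base: £1075000 − £0 = £1075000
  £1075000 × 12% = £129000

Regular income tax:
  £298000 × 9% = £26820
  £122000 × 16% = £19520
  £173000 × 23% = £39790
  £134000 × 32% = £42880
  → £129010
  Less energy credit £33000 → £96010

£129000 > £96010, so the alternative floor tax is the binding amount.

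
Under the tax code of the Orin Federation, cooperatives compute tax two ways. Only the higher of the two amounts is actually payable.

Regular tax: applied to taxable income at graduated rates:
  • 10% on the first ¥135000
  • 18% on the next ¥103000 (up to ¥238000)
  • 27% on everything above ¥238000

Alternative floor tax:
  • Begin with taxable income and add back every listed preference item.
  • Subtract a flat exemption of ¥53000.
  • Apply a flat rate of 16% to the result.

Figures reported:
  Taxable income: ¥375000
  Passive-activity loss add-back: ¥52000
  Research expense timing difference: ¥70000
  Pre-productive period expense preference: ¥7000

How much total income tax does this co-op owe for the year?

¥72160

Regular tax:
  ¥135000 × 10% = ¥13500
  ¥103000 × 18% = ¥18540
  ¥137000 × 27% = ¥36990
  → ¥69030

Alternative floor tax:
  Adjusted income: ¥375000 + ¥52000 + ¥70000 + ¥7000 = ¥504000
  Less exemption ¥53000 → base ¥451000
  ¥451000 × 16% = ¥72160

¥72160 > ¥69030, so the alternative floor tax is the binding amount.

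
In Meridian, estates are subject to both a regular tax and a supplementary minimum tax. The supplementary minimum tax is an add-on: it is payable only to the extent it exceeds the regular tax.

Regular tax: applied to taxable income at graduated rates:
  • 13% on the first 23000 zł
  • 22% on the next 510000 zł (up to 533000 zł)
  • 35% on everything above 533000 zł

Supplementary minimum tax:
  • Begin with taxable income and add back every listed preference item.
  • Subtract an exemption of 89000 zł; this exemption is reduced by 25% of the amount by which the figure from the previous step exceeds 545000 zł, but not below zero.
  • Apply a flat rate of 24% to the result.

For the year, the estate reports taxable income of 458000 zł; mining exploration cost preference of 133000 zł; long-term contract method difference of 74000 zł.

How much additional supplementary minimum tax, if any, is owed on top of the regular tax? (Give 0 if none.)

46750 zł

Regular tax:
  23000 zł × 13% = 2990 zł
  435000 zł × 22% = 95700 zł
  → 98690 zł

Supplementary minimum tax:
  Adjusted income: 458000 zł + 133000 zł + 74000 zł = 665000 zł
  Exemption: 89000 zł − 25% × (665000 zł − 545000 zł) = 89000 zł − 30000 zł = 59000 zł
  Base: 665000 zł − 59000 zł = 606000 zł
  606000 zł × 24% = 145440 zł

Excess of supplementary minimum tax over regular tax: 145440 zł − 98690 zł = 46750 zł.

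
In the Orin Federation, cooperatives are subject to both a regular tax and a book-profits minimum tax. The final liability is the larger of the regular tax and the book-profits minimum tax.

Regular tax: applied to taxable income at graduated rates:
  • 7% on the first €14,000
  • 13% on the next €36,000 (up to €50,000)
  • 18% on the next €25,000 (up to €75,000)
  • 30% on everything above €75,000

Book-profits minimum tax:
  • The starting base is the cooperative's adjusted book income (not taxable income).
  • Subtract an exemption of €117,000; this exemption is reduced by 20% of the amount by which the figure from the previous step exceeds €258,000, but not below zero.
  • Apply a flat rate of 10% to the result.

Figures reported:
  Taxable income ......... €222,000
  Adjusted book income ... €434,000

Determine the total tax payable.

€54,260

Regular tax:
  €14,000 × 7% = €980
  €36,000 × 13% = €4,680
  €25,000 × 18% = €4,500
  €147,000 × 30% = €44,100
  → €54,260

Book-profits minimum tax:
  Base (adjusted book income): €434,000
  Exemption: €117,000 − 20% × (€434,000 − €258,000) = €117,000 − €35,200 = €81,800
  Base: €434,000 − €81,800 = €352,200
  €352,200 × 10% = €35,220

€54,260 > €35,220, so the regular tax governs.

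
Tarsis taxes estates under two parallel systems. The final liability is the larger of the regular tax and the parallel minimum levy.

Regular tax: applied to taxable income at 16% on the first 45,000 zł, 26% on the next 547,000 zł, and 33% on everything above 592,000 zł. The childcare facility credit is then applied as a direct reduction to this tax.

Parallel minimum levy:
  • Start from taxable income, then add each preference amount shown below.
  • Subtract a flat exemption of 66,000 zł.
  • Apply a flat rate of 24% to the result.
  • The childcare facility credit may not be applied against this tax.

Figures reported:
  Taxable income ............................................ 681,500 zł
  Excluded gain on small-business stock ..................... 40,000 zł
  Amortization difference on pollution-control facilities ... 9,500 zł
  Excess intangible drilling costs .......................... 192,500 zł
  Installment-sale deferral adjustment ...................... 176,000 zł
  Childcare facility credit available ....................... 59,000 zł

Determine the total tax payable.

248,040 zł

Regular tax:
  45,000 zł × 16% = 7,200 zł
  547,000 zł × 26% = 142,220 zł
  89,500 zł × 33% = 29,535 zł
  → 178,955 zł
  Less childcare facility credit 59,000 zł → 119,955 zł

Parallel minimum levy:
  Adjusted income: 681,500 zł + 40,000 zł + 9,500 zł + 192,500 zł + 176,000 zł = 1,099,500 zł
  Less exemption 66,000 zł → base 1,033,500 zł
  1,033,500 zł × 24% = 248,040 zł

248,040 zł > 119,955 zł, so the parallel minimum levy is the binding amount.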